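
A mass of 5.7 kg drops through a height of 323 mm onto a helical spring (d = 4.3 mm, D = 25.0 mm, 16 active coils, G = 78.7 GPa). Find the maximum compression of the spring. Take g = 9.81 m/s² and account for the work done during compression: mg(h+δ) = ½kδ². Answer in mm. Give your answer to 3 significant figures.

k = Gd⁴/(8D³N_a) = (78.7×10³)(4.3⁴)/(8·25.0³·16) = 13.453 N/mm
W = mg = 5.7 × 9.81 = 55.917 N
½kδ² − Wδ − Wh = 0 → δ = (W + √(W² + 2kWh))/k
δ = (55.917 + √(3126.7 + 485954))/13.453 = (55.917 + 699.34)/13.453 = 56.141 mm

56.1 mm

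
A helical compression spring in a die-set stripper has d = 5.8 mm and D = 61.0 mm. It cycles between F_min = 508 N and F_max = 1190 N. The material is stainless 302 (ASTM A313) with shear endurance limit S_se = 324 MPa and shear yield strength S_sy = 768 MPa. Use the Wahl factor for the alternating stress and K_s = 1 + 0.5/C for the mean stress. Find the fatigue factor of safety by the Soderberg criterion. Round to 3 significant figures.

C = D/d = 61.0/5.8 = 10.5172; K_W = (4C−1)/(4C−4)+0.615/C = 1.1373; K_s = 1+0.5/C = 1.0475
F_a = (F_max−F_min)/2 = 341 N; F_m = (F_max+F_min)/2 = 849 N
τ_a = K_W·8F_aD/(πd³) = 1.1373 × 271.48 = 308.75 MPa
τ_m = K_s·8F_mD/(πd³) = 1.0475 × 675.92 = 708.05 MPa
Soderberg: 1/n_f = τ_a/S_se + τ_m/S_sy = 308.75/324 + 708.05/768 = 0.95293 + 0.92194 = 1.8749
n_f = 1/1.8749 = 0.5334

0.533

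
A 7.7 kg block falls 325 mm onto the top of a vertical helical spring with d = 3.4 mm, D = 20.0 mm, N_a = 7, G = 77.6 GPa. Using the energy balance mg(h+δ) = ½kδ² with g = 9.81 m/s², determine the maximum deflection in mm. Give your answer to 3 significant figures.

k = Gd⁴/(8D³N_a) = (77.6×10³)(3.4⁴)/(8·20.0³·7) = 23.147 N/mm
W = mg = 7.7 × 9.81 = 75.537 N
½kδ² − Wδ − Wh = 0 → δ = (W + √(W² + 2kWh))/k
δ = (75.537 + √(5705.8 + 1.13651e+06))/23.147 = (75.537 + 1068.7)/23.147 = 49.435 mm

49.4 mm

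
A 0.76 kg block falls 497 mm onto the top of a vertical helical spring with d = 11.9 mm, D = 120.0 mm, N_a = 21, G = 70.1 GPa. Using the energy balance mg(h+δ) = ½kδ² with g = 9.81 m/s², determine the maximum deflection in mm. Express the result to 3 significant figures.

k = Gd⁴/(8D³N_a) = (70.1×10³)(11.9⁴)/(8·120.0³·21) = 4.8423 N/mm
W = mg = 0.76 × 9.81 = 7.4556 N
½kδ² − Wδ − Wh = 0 → δ = (W + √(W² + 2kWh))/k
δ = (7.4556 + √(55.586 + 35885.7))/4.8423 = (7.4556 + 189.58)/4.8423 = 40.691 mm

40.7 mm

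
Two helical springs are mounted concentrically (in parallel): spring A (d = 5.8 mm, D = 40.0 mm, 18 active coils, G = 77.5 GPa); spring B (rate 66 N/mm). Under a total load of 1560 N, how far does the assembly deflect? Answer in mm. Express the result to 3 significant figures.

20.7 mm

k_A = Gd⁴/(8D³N_a) = (77.5×10³)(5.8⁴)/(8·40.0³·18) = 9.5164 N/mm
Parallel: k_eq = 9.5164 + 66 = 75.516 N/mm
δ = F/k_eq = 1560/75.516 = 20.658 mm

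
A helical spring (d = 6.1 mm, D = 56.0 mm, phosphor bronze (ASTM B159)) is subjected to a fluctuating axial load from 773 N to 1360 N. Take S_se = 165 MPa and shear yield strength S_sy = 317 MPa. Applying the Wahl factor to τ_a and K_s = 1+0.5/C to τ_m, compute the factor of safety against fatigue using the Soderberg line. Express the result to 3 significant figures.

C = D/d = 56.0/6.1 = 9.1803; K_W = (4C−1)/(4C−4)+0.615/C = 1.1587; K_s = 1+0.5/C = 1.0545
F_a = (F_max−F_min)/2 = 293.5 N; F_m = (F_max+F_min)/2 = 1066.5 N
τ_a = K_W·8F_aD/(πd³) = 1.1587 × 184.39 = 213.65 MPa
τ_m = K_s·8F_mD/(πd³) = 1.0545 × 670.04 = 706.53 MPa
Soderberg: 1/n_f = τ_a/S_se + τ_m/S_sy = 213.65/165 + 706.53/317 = 1.29486 + 2.22881 = 3.5237
n_f = 1/3.5237 = 0.2838

0.284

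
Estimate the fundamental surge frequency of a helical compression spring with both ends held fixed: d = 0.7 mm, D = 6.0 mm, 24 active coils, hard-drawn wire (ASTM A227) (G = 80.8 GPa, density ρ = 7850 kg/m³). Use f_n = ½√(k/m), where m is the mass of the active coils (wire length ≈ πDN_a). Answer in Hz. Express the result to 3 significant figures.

k = Gd⁴/(8D³N_a) = (80.8×10³)(0.7⁴)/(8·6.0³·24) = 0.46779 N/mm = 467.79 N/m
Wire length L = πDN_a = π·6.0·24 = 452.39 mm
m = ρ·(πd²/4)·L = 7850 × 0.38485×10⁻⁶ m² × 0.45239 m = 0.0013667 kg
f_n = ½√(k/m) = 0.5·√(467.79/0.0013667) = 0.5·√(3.4228e+05) = 292.52 Hz

293 Hz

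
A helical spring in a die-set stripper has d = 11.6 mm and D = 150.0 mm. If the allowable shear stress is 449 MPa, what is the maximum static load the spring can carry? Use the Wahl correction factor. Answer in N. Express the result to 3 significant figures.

C = D/d = 150.0/11.6 = 12.9310
K_W = (4C−1)/(4C−4) + 0.615/C = 50.724/47.724 + 0.0476 = 1.1104
τ_max = K·8FD/(πd³) → F_max = τ_allow·πd³/(8DK)
F_max = 449·π·11.6³/(8·150.0·1.1104) = 2.2018e+06/1332.5 = 1652.3 N

1650 N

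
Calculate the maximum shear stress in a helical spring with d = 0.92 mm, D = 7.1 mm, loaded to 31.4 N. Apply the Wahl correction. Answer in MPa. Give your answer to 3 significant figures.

869 MPa

Spring index C = D/d = 7.1/0.92 = 7.7174
K_W = (4C−1)/(4C−4) + 0.615/C = 29.870/26.870 + 0.0797 = 1.1913
τ₀ = 8FD/(πd³) = 8·31.4·7.1/(π·0.92³) = 1783.52/2.4463 = 729.06 MPa
τ_max = K·τ₀ = 1.1913 × 729.06 = 868.56 MPa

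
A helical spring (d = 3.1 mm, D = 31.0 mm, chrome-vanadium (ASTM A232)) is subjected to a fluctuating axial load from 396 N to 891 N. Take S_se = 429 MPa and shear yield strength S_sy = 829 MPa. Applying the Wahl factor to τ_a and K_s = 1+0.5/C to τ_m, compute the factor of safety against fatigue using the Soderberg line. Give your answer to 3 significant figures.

C = D/d = 31.0/3.1 = 10.0000; K_W = (4C−1)/(4C−4)+0.615/C = 1.1448; K_s = 1+0.5/C = 1.0500
F_a = (F_max−F_min)/2 = 247.5 N; F_m = (F_max+F_min)/2 = 643.5 N
τ_a = K_W·8F_aD/(πd³) = 1.1448 × 655.83 = 750.82 MPa
τ_m = K_s·8F_mD/(πd³) = 1.0500 × 1705.2 = 1790.4 MPa
Soderberg: 1/n_f = τ_a/S_se + τ_m/S_sy = 750.82/429 + 1790.4/829 = 1.75016 + 2.15973 = 3.9099
n_f = 1/3.9099 = 0.2558

0.256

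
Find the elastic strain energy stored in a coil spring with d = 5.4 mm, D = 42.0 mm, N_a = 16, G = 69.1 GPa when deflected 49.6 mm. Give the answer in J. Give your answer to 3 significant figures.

7.62 J

k = Gd⁴/(8D³N_a) = (69.1×10³)(5.4⁴)/(8·42.0³·16) = 6.1958 N/mm
U = ½kδ² = 0.5 × 6.1958 × 49.6² = 7621.3 N·mm = 7.6213 J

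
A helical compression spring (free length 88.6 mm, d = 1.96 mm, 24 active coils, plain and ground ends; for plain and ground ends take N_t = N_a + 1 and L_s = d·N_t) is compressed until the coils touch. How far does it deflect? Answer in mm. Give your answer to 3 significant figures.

N_t = 25; L_s = 1.96·25 = 49 mm
δ_solid = L₀ − L_s = 88.6 − 49 = 39.6 mm

39.6 mm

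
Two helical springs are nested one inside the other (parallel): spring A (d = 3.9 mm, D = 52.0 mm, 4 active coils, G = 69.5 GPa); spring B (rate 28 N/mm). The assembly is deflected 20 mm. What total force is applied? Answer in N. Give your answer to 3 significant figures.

k_A = Gd⁴/(8D³N_a) = (69.5×10³)(3.9⁴)/(8·52.0³·4) = 3.5734 N/mm
Parallel: k_eq = 3.5734 + 28 = 31.573 N/mm
F = k_eq·δ = 31.573·20 = 631.47 N

631 N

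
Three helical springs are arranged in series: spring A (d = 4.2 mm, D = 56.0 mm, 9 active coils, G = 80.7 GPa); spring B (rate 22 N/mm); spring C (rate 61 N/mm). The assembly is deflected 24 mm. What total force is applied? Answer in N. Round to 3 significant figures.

42.4 N

k_A = Gd⁴/(8D³N_a) = (80.7×10³)(4.2⁴)/(8·56.0³·9) = 1.986 N/mm
Series: 1/k_eq = 1/1.986 + 1/22 + 1/61 = 0.56538; k_eq = 1.7687 N/mm
F = k_eq·δ = 1.7687·24 = 42.449 N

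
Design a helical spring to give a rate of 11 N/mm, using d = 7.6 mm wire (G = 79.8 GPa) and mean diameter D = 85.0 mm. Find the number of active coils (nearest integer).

N_a = Gd⁴/(8D³k) = (79.8×10³ × 7.6⁴)/(8 × 85.0³ × 11)
    = 2.6623e+08 / 5.4043e+07 = 4.926 → 5 coils

5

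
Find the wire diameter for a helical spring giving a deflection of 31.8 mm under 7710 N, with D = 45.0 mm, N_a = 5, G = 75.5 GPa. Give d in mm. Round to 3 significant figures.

10.4 mm

Required rate k = F/δ = 7710/31.8 = 242.45 N/mm
d = (8D³N_a·k / G)^(1/4) = (8·45.0³·5·242.45 / (75.5×10³))^0.25
  = (11705)^0.25 = 10.4015 mm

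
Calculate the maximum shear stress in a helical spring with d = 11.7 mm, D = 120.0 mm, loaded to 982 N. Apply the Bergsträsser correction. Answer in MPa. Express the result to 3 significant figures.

212 MPa

Spring index C = D/d = 120.0/11.7 = 10.2564
K_B = (4C+2)/(4C−3) = 43.026/38.026 = 1.1315
τ₀ = 8FD/(πd³) = 8·982·120.0/(π·11.7³) = 942720/5031.6 = 187.36 MPa
τ_max = K·τ₀ = 1.1315 × 187.36 = 212 MPa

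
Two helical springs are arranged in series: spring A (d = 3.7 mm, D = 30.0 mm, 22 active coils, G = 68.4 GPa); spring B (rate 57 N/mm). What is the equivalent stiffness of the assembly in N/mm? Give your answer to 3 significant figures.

2.58 N/mm

k_A = Gd⁴/(8D³N_a) = (68.4×10³)(3.7⁴)/(8·30.0³·22) = 2.6977 N/mm
Series: 1/k_eq = 1/2.6977 + 1/57 = 0.38824; k_eq = 2.5758 N/mm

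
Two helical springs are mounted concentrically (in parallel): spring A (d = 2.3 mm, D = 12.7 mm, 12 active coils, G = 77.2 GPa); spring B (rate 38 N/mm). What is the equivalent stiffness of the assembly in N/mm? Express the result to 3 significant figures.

49.0 N/mm

k_A = Gd⁴/(8D³N_a) = (77.2×10³)(2.3⁴)/(8·12.7³·12) = 10.986 N/mm
Parallel: k_eq = 10.986 + 38 = 48.986 N/mm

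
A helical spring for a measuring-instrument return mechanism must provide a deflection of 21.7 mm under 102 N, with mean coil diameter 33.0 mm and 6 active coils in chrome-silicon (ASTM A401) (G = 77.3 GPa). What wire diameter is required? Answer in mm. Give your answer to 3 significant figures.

Required rate k = F/δ = 102/21.7 = 4.7005 N/mm
d = (8D³N_a·k / G)^(1/4) = (8·33.0³·6·4.7005 / (77.3×10³))^0.25
  = (104.89)^0.25 = 3.2003 mm

3.20 mm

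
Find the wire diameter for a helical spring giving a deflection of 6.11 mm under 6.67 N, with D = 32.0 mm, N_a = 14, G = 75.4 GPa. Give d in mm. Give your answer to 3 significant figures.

2.70 mm

Required rate k = F/δ = 6.67/6.11 = 1.0917 N/mm
d = (8D³N_a·k / G)^(1/4) = (8·32.0³·14·1.0917 / (75.4×10³))^0.25
  = (53.135)^0.25 = 2.6999 mm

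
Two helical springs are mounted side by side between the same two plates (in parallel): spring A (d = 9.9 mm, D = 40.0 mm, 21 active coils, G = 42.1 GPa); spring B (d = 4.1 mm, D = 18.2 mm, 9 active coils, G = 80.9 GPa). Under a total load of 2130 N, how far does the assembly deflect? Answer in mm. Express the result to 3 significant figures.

k_A = Gd⁴/(8D³N_a) = (42.1×10³)(9.9⁴)/(8·40.0³·21) = 37.613 N/mm
k_B = Gd⁴/(8D³N_a) = (80.9×10³)(4.1⁴)/(8·18.2³·9) = 52.667 N/mm
Parallel: k_eq = 37.613 + 52.667 = 90.279 N/mm
δ = F/k_eq = 2130/90.279 = 23.593 mm

23.6 mm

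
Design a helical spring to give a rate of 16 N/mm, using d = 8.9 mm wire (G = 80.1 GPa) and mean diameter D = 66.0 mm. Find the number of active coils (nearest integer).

14

N_a = Gd⁴/(8D³k) = (80.1×10³ × 8.9⁴)/(8 × 66.0³ × 16)
    = 5.02565e+08 / 3.67995e+07 = 13.66 → 14 coils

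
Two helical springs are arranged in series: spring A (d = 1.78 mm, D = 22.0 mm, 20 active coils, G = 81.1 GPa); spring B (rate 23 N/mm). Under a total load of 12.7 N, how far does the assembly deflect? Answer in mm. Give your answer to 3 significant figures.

k_A = Gd⁴/(8D³N_a) = (81.1×10³)(1.78⁴)/(8·22.0³·20) = 0.47787 N/mm
Series: 1/k_eq = 1/0.47787 + 1/23 = 2.1361; k_eq = 0.46815 N/mm
δ = F/k_eq = 12.7/0.46815 = 27.128 mm

27.1 mm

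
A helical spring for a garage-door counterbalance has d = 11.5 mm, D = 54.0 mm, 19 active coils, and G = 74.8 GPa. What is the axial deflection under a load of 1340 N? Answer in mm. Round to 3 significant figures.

k = Gd⁴/(8D³N_a) = (74.8×10³)(11.5⁴)/(8·54.0³·19) = 54.66 N/mm
δ = F/k = 1340 / 54.66 = 24.515 mm

24.5 mm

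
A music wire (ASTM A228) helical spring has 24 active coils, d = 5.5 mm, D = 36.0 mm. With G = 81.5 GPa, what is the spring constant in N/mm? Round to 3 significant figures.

k = Gd⁴/(8D³N_a) = (81.5×10³ × 5.5⁴) / (8 × 36.0³ × 24)
  = 7.45776e+07 / 8.95795e+06 = 8.3253 N/mm

8.33 N/mm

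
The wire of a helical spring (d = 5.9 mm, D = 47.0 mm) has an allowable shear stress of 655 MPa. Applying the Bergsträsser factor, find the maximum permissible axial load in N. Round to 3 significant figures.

958 N

C = D/d = 47.0/5.9 = 7.9661
K_B = (4C+2)/(4C−3) = 33.864/28.864 = 1.1732
τ_max = K·8FD/(πd³) → F_max = τ_allow·πd³/(8DK)
F_max = 655·π·5.9³/(8·47.0·1.1732) = 4.2262e+05/441.13 = 958.03 N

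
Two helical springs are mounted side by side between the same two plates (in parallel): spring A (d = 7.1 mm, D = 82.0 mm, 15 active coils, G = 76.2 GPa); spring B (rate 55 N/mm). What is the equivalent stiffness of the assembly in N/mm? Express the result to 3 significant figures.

57.9 N/mm

k_A = Gd⁴/(8D³N_a) = (76.2×10³)(7.1⁴)/(8·82.0³·15) = 2.9266 N/mm
Parallel: k_eq = 2.9266 + 55 = 57.927 N/mm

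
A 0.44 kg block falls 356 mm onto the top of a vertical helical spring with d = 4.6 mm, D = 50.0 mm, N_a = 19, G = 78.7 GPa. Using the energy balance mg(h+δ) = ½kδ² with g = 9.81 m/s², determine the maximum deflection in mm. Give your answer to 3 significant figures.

43.1 mm

k = Gd⁴/(8D³N_a) = (78.7×10³)(4.6⁴)/(8·50.0³·19) = 1.8546 N/mm
W = mg = 0.44 × 9.81 = 4.3164 N
½kδ² − Wδ − Wh = 0 → δ = (W + √(W² + 2kWh))/k
δ = (4.3164 + √(18.631 + 5699.73))/1.8546 = (4.3164 + 75.62)/1.8546 = 43.101 mm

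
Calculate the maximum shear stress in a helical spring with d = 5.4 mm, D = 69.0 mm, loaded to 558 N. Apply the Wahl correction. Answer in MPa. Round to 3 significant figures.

692 MPa

Spring index C = D/d = 69.0/5.4 = 12.7778
K_W = (4C−1)/(4C−4) + 0.615/C = 50.111/47.111 + 0.0481 = 1.1118
τ₀ = 8FD/(πd³) = 8·558·69.0/(π·5.4³) = 308016/494.69 = 622.65 MPa
τ_max = K·τ₀ = 1.1118 × 622.65 = 692.27 MPa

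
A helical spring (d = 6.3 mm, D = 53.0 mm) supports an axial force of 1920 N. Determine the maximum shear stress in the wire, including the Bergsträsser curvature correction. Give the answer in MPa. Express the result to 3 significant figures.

1210 MPa

Spring index C = D/d = 53.0/6.3 = 8.4127
K_B = (4C+2)/(4C−3) = 35.651/30.651 = 1.1631
τ₀ = 8FD/(πd³) = 8·1920·53.0/(π·6.3³) = 814080/785.55 = 1036.3 MPa
τ_max = K·τ₀ = 1.1631 × 1036.3 = 1205.4 MPa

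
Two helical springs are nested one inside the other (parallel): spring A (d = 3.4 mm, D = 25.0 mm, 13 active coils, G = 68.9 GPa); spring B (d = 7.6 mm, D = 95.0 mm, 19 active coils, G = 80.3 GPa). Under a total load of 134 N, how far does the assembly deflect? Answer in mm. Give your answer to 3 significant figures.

17.4 mm

k_A = Gd⁴/(8D³N_a) = (68.9×10³)(3.4⁴)/(8·25.0³·13) = 5.6661 N/mm
k_B = Gd⁴/(8D³N_a) = (80.3×10³)(7.6⁴)/(8·95.0³·19) = 2.0557 N/mm
Parallel: k_eq = 5.6661 + 2.0557 = 7.7217 N/mm
δ = F/k_eq = 134/7.7217 = 17.354 mm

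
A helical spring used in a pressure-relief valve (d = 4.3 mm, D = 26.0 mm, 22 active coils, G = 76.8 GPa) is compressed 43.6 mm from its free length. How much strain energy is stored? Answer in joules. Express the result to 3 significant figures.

8.07 J

k = Gd⁴/(8D³N_a) = (76.8×10³)(4.3⁴)/(8·26.0³·22) = 8.4879 N/mm
U = ½kδ² = 0.5 × 8.4879 × 43.6² = 8067.6 N·mm = 8.0676 J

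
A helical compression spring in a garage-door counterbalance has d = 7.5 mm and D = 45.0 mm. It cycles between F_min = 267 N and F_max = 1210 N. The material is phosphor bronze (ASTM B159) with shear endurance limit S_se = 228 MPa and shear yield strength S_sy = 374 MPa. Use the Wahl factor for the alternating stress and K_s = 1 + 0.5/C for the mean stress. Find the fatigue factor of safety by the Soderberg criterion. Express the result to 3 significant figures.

C = D/d = 45.0/7.5 = 6.0000; K_W = (4C−1)/(4C−4)+0.615/C = 1.2525; K_s = 1+0.5/C = 1.0833
F_a = (F_max−F_min)/2 = 471.5 N; F_m = (F_max+F_min)/2 = 738.5 N
τ_a = K_W·8F_aD/(πd³) = 1.2525 × 128.07 = 160.41 MPa
τ_m = K_s·8F_mD/(πd³) = 1.0833 × 200.59 = 217.31 MPa
Soderberg: 1/n_f = τ_a/S_se + τ_m/S_sy = 160.41/228 + 217.31/374 = 0.70355 + 0.58105 = 1.2846
n_f = 1/1.2846 = 0.7785

0.778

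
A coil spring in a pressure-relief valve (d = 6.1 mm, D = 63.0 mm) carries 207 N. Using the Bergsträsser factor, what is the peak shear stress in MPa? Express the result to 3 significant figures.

Spring index C = D/d = 63.0/6.1 = 10.3279
K_B = (4C+2)/(4C−3) = 43.311/38.311 = 1.1305
τ₀ = 8FD/(πd³) = 8·207·63.0/(π·6.1³) = 104328/713.08 = 146.31 MPa
τ_max = K·τ₀ = 1.1305 × 146.31 = 165.4 MPa

165 MPa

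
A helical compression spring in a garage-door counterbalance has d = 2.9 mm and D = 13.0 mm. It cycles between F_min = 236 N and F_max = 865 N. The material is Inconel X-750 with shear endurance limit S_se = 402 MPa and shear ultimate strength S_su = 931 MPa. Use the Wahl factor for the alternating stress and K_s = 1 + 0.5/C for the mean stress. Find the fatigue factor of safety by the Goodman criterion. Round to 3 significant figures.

C = D/d = 13.0/2.9 = 4.4828; K_W = (4C−1)/(4C−4)+0.615/C = 1.3525; K_s = 1+0.5/C = 1.1115
F_a = (F_max−F_min)/2 = 314.5 N; F_m = (F_max+F_min)/2 = 550.5 N
τ_a = K_W·8F_aD/(πd³) = 1.3525 × 426.88 = 577.38 MPa
τ_m = K_s·8F_mD/(πd³) = 1.1115 × 747.22 = 830.56 MPa
Goodman: 1/n_f = τ_a/S_se + τ_m/S_su = 577.38/402 + 830.56/931 = 1.43626 + 0.89212 = 2.3284
n_f = 1/2.3284 = 0.4295

0.429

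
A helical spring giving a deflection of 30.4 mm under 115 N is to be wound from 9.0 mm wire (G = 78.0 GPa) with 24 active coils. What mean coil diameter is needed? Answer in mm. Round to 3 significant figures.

89.0 mm

Required rate k = F/δ = 115/30.4 = 3.7829 N/mm
D = (Gd⁴/(8N_a·k))^(1/3) = (78.0×10³·9.0⁴/(8·24·3.7829))^(1/3)
  = (704594)^(1/3) = 88.9842 mm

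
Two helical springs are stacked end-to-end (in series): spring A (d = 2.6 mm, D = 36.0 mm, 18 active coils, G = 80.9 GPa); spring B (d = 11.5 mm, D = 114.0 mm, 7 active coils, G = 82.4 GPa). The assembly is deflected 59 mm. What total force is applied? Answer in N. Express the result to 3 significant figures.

31.5 N

k_A = Gd⁴/(8D³N_a) = (80.9×10³)(2.6⁴)/(8·36.0³·18) = 0.55027 N/mm
k_B = Gd⁴/(8D³N_a) = (82.4×10³)(11.5⁴)/(8·114.0³·7) = 17.371 N/mm
Series: 1/k_eq = 1/0.55027 + 1/17.371 = 1.8749; k_eq = 0.53337 N/mm
F = k_eq·δ = 0.53337·59 = 31.469 N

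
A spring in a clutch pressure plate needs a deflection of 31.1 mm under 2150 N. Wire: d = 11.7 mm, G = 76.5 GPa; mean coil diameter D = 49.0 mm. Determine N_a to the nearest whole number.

Required rate k = F/δ = 2150/31.1 = 69.132 N/mm
N_a = Gd⁴/(8D³k) = (76.5×10³ × 11.7⁴)/(8 × 49.0³ × 69.132)
    = 1.43352e+09 / 6.50663e+07 = 22.03 → 22 coils

22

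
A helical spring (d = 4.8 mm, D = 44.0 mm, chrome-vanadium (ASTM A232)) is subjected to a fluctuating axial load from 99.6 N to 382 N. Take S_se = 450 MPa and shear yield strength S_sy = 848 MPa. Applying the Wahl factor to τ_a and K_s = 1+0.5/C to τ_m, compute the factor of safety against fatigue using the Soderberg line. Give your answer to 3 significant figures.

1.49

C = D/d = 44.0/4.8 = 9.1667; K_W = (4C−1)/(4C−4)+0.615/C = 1.1589; K_s = 1+0.5/C = 1.0545
F_a = (F_max−F_min)/2 = 141.2 N; F_m = (F_max+F_min)/2 = 240.8 N
τ_a = K_W·8F_aD/(πd³) = 1.1589 × 143.06 = 165.79 MPa
τ_m = K_s·8F_mD/(πd³) = 1.0545 × 243.96 = 257.27 MPa
Soderberg: 1/n_f = τ_a/S_se + τ_m/S_sy = 165.79/450 + 257.27/848 = 0.36842 + 0.30339 = 0.67181
n_f = 1/0.67181 = 1.489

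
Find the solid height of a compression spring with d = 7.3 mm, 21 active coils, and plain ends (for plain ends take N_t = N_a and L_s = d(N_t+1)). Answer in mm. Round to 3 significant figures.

plain ends: N_t = N_a = 21
L_s = d·(N_t+1) = 7.3 × 22 = 160.6 mm

161 mm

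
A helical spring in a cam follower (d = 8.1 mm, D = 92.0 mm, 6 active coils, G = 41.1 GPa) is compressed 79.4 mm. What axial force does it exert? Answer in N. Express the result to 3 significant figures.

k = Gd⁴/(8D³N_a) = (41.1×10³)(8.1⁴)/(8·92.0³·6) = 4.7334 N/mm
F = k·δ = 4.7334 × 79.4 = 375.84 N

376 N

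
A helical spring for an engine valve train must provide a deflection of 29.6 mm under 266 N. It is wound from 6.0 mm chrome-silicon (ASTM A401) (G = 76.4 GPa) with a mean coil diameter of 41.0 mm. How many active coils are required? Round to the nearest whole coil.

Required rate k = F/δ = 266/29.6 = 8.9865 N/mm
N_a = Gd⁴/(8D³k) = (76.4×10³ × 6.0⁴)/(8 × 41.0³ × 8.9865)
    = 9.90144e+07 / 4.95486e+06 = 19.98 → 20 coils

20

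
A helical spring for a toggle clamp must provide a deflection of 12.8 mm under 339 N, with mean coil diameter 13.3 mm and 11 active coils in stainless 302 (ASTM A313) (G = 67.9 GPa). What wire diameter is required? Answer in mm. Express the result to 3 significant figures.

3.00 mm

Required rate k = F/δ = 339/12.8 = 26.484 N/mm
d = (8D³N_a·k / G)^(1/4) = (8·13.3³·11·26.484 / (67.9×10³))^0.25
  = (80.753)^0.25 = 2.9977 mm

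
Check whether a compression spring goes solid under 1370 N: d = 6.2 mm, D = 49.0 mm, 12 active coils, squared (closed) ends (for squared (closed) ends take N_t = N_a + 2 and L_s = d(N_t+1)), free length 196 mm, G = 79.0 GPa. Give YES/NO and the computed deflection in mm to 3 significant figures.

YES, δ = 133 mm

k = Gd⁴/(8D³N_a) = (79.0×10³)(6.2⁴)/(8·49.0³·12) = 10.336 N/mm
N_t = 14; L_s = 6.2·15 = 93 mm; δ_solid = L₀ − L_s = 196 − 93 = 103 mm
δ = F/k = 1370/10.336 = 132.55 mm
δ ≥ δ_solid → spring goes solid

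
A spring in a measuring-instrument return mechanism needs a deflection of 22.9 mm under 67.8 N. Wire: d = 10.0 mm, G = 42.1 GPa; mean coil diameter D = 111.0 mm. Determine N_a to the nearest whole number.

13

Required rate k = F/δ = 67.8/22.9 = 2.9607 N/mm
N_a = Gd⁴/(8D³k) = (42.1×10³ × 10.0⁴)/(8 × 111.0³ × 2.9607)
    = 4.21e+08 / 3.23931e+07 = 13 → 13 coils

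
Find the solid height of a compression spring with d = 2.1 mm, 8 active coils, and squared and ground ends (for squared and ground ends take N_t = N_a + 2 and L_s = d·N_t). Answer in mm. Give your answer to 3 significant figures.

21.0 mm

squared and ground ends: N_t = N_a + 2 = 8 + 2 = 10
L_s = d·N_t = 2.1 × 10 = 21 mm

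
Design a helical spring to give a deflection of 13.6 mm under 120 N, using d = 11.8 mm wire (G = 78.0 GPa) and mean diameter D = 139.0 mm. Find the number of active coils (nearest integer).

8

Required rate k = F/δ = 120/13.6 = 8.8235 N/mm
N_a = Gd⁴/(8D³k) = (78.0×10³ × 11.8⁴)/(8 × 139.0³ × 8.8235)
    = 1.51225e+09 / 1.89573e+08 = 7.977 → 8 coils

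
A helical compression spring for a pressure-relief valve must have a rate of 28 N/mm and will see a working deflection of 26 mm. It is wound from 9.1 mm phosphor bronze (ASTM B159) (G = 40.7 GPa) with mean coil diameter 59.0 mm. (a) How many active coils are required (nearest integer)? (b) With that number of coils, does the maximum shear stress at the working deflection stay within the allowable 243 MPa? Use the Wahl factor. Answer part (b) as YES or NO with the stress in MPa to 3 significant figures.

N_a = Gd⁴/(8D³k) = (40.7×10³)(9.1⁴)/(8·59.0³·28) = 6.067 → N_a = 6
Actual rate k = Gd⁴/(8D³·6) = 28.311 N/mm
Working load F = kδ = 28.311·26 = 736.1 N
C = 59.0/9.1 = 6.4835; K_W = (4C−1)/(4C−4)+0.615/C = 1.2316
τ_max = K_W·8FD/(πd³) = 1.2316·146.76 = 180.75 MPa
τ_max ≤ 243 MPa → acceptable

(a) 6 coils; (b) YES, τ_max = 181 MPa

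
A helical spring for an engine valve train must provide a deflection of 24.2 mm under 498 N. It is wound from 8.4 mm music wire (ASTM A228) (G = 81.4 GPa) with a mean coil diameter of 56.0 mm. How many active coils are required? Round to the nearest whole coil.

Required rate k = F/δ = 498/24.2 = 20.579 N/mm
N_a = Gd⁴/(8D³k) = (81.4×10³ × 8.4⁴)/(8 × 56.0³ × 20.579)
    = 4.05267e+08 / 2.89113e+07 = 14.02 → 14 coils

14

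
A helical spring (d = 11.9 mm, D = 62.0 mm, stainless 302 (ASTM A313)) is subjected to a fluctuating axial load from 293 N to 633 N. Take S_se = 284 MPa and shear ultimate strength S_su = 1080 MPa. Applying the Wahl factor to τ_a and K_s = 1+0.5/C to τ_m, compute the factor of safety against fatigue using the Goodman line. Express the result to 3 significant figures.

8.57

C = D/d = 62.0/11.9 = 5.2101; K_W = (4C−1)/(4C−4)+0.615/C = 1.2962; K_s = 1+0.5/C = 1.0960
F_a = (F_max−F_min)/2 = 170 N; F_m = (F_max+F_min)/2 = 463 N
τ_a = K_W·8F_aD/(πd³) = 1.2962 × 15.927 = 20.645 MPa
τ_m = K_s·8F_mD/(πd³) = 1.0960 × 43.378 = 47.541 MPa
Goodman: 1/n_f = τ_a/S_se + τ_m/S_su = 20.645/284 + 47.541/1080 = 0.07269 + 0.04402 = 0.11671
n_f = 1/0.11671 = 8.568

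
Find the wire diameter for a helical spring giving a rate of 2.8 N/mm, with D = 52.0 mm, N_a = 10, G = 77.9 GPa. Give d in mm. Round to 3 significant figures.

4.48 mm

d = (8D³N_a·k / G)^(1/4) = (8·52.0³·10·2.8 / (77.9×10³))^0.25
  = (404.32)^0.25 = 4.4842 mm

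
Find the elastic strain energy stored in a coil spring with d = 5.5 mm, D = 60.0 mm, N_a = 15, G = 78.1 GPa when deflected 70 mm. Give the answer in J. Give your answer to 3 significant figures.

6.76 J

k = Gd⁴/(8D³N_a) = (78.1×10³)(5.5⁴)/(8·60.0³·15) = 2.7572 N/mm
U = ½kδ² = 0.5 × 2.7572 × 70² = 6755.1 N·mm = 6.7551 J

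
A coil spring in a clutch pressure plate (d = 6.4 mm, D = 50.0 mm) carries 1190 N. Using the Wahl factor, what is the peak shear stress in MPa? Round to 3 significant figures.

Spring index C = D/d = 50.0/6.4 = 7.8125
K_W = (4C−1)/(4C−4) + 0.615/C = 30.250/27.250 + 0.0787 = 1.1888
τ₀ = 8FD/(πd³) = 8·1190·50.0/(π·6.4³) = 476000/823.55 = 577.99 MPa
τ_max = K·τ₀ = 1.1888 × 577.99 = 687.12 MPa

687 MPa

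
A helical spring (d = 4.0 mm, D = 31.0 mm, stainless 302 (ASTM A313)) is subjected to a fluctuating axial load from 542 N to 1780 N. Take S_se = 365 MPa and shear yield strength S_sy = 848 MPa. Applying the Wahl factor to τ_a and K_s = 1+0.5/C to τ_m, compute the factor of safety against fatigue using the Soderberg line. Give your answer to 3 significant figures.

C = D/d = 31.0/4.0 = 7.7500; K_W = (4C−1)/(4C−4)+0.615/C = 1.1905; K_s = 1+0.5/C = 1.0645
F_a = (F_max−F_min)/2 = 619 N; F_m = (F_max+F_min)/2 = 1161 N
τ_a = K_W·8F_aD/(πd³) = 1.1905 × 763.51 = 908.93 MPa
τ_m = K_s·8F_mD/(πd³) = 1.0645 × 1432 = 1524.4 MPa
Soderberg: 1/n_f = τ_a/S_se + τ_m/S_sy = 908.93/365 + 1524.4/848 = 2.49021 + 1.79767 = 4.2879
n_f = 1/4.2879 = 0.2332

0.233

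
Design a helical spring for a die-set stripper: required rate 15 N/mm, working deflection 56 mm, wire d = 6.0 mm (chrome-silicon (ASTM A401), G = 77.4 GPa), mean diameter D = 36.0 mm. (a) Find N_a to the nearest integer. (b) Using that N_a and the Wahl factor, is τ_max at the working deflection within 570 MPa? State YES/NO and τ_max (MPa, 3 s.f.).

(a) 18 coils; (b) YES, τ_max = 444 MPa

N_a = Gd⁴/(8D³k) = (77.4×10³)(6.0⁴)/(8·36.0³·15) = 17.92 → N_a = 18
Actual rate k = Gd⁴/(8D³·18) = 14.931 N/mm
Working load F = kδ = 14.931·56 = 836.11 N
C = 36.0/6.0 = 6.0000; K_W = (4C−1)/(4C−4)+0.615/C = 1.2525
τ_max = K_W·8FD/(πd³) = 1.2525·354.86 = 444.46 MPa
τ_max ≤ 570 MPa → acceptable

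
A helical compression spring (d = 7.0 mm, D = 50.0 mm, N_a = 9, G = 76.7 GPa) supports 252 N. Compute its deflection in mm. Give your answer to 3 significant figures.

k = Gd⁴/(8D³N_a) = (76.7×10³)(7.0⁴)/(8·50.0³·9) = 20.462 N/mm
δ = F/k = 252 / 20.462 = 12.316 mm

12.3 mm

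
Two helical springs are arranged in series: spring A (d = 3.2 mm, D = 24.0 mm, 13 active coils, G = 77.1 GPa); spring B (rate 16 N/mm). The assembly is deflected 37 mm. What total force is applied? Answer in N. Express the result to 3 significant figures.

k_A = Gd⁴/(8D³N_a) = (77.1×10³)(3.2⁴)/(8·24.0³·13) = 5.6232 N/mm
Series: 1/k_eq = 1/5.6232 + 1/16 = 0.24033; k_eq = 4.1609 N/mm
F = k_eq·δ = 4.1609·37 = 153.95 N

154 N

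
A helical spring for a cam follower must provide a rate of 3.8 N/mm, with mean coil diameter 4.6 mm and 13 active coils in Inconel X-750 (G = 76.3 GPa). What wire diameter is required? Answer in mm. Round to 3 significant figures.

0.843 mm

d = (8D³N_a·k / G)^(1/4) = (8·4.6³·13·3.8 / (76.3×10³))^0.25
  = (0.50416)^0.25 = 0.8426 mm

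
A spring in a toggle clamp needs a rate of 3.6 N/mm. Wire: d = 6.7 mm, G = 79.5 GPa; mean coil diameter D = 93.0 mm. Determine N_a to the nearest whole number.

7

N_a = Gd⁴/(8D³k) = (79.5×10³ × 6.7⁴)/(8 × 93.0³ × 3.6)
    = 1.60201e+08 / 2.31655e+07 = 6.916 → 7 coils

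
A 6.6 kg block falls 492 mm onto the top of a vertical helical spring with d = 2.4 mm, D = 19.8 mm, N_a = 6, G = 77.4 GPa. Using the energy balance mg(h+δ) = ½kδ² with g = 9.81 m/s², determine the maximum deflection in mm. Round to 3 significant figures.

k = Gd⁴/(8D³N_a) = (77.4×10³)(2.4⁴)/(8·19.8³·6) = 6.8921 N/mm
W = mg = 6.6 × 9.81 = 64.746 N
½kδ² − Wδ − Wh = 0 → δ = (W + √(W² + 2kWh))/k
δ = (64.746 + √(4192 + 439094))/6.8921 = (64.746 + 665.8)/6.8921 = 106 mm

106 mm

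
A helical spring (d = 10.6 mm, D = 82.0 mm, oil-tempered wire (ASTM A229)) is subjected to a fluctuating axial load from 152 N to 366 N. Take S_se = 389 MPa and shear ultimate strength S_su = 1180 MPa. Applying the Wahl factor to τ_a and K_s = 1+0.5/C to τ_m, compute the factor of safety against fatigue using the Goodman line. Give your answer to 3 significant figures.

C = D/d = 82.0/10.6 = 7.7358; K_W = (4C−1)/(4C−4)+0.615/C = 1.1908; K_s = 1+0.5/C = 1.0646
F_a = (F_max−F_min)/2 = 107 N; F_m = (F_max+F_min)/2 = 259 N
τ_a = K_W·8F_aD/(πd³) = 1.1908 × 18.759 = 22.34 MPa
τ_m = K_s·8F_mD/(πd³) = 1.0646 × 45.408 = 48.343 MPa
Goodman: 1/n_f = τ_a/S_se + τ_m/S_su = 22.34/389 + 48.343/1180 = 0.05743 + 0.04097 = 0.098397
n_f = 1/0.098397 = 10.16

10.2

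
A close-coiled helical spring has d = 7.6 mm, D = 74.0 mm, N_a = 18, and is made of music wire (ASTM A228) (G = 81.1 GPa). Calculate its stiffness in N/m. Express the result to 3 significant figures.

k = Gd⁴/(8D³N_a) = (81.1×10³ × 7.6⁴) / (8 × 74.0³ × 18)
  = 2.70567e+08 / 5.83523e+07 = 4.6368 N/mm = 4636.8 N/m

4640 N/m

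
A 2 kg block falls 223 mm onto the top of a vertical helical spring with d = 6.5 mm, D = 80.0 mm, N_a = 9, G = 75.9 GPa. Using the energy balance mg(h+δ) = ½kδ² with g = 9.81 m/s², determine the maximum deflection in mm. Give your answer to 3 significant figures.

k = Gd⁴/(8D³N_a) = (75.9×10³)(6.5⁴)/(8·80.0³·9) = 3.6753 N/mm
W = mg = 2 × 9.81 = 19.62 N
½kδ² − Wδ − Wh = 0 → δ = (W + √(W² + 2kWh))/k
δ = (19.62 + √(384.94 + 32160.8))/3.6753 = (19.62 + 180.4)/3.6753 = 54.424 mm

54.4 mm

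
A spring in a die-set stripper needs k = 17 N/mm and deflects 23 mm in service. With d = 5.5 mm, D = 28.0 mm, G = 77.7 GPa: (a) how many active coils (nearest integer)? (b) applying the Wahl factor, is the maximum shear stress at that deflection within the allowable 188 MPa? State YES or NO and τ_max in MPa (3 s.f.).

N_a = Gd⁴/(8D³k) = (77.7×10³)(5.5⁴)/(8·28.0³·17) = 23.82 → N_a = 24
Actual rate k = Gd⁴/(8D³·24) = 16.869 N/mm
Working load F = kδ = 16.869·23 = 387.99 N
C = 28.0/5.5 = 5.0909; K_W = (4C−1)/(4C−4)+0.615/C = 1.3041
τ_max = K_W·8FD/(πd³) = 1.3041·166.28 = 216.85 MPa
τ_max > 188 MPa → exceeds allowable

(a) 24 coils; (b) NO, τ_max = 217 MPa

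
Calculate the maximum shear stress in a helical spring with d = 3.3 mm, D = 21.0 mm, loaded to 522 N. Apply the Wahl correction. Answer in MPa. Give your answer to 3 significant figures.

960 MPa

Spring index C = D/d = 21.0/3.3 = 6.3636
K_W = (4C−1)/(4C−4) + 0.615/C = 24.455/21.455 + 0.0966 = 1.2365
τ₀ = 8FD/(πd³) = 8·522·21.0/(π·3.3³) = 87696/112.9 = 776.76 MPa
τ_max = K·τ₀ = 1.2365 × 776.76 = 960.45 MPa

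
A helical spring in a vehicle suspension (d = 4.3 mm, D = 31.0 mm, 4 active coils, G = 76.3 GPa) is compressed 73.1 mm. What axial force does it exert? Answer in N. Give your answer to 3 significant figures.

2000 N

k = Gd⁴/(8D³N_a) = (76.3×10³)(4.3⁴)/(8·31.0³·4) = 27.363 N/mm
F = k·δ = 27.363 × 73.1 = 2000.2 N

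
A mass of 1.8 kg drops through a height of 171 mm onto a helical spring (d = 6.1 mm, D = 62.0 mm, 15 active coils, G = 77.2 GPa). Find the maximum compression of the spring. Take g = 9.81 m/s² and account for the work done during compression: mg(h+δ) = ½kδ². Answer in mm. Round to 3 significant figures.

k = Gd⁴/(8D³N_a) = (77.2×10³)(6.1⁴)/(8·62.0³·15) = 3.7375 N/mm
W = mg = 1.8 × 9.81 = 17.658 N
½kδ² − Wδ − Wh = 0 → δ = (W + √(W² + 2kWh))/k
δ = (17.658 + √(311.8 + 22570.9))/3.7375 = (17.658 + 151.27)/3.7375 = 45.198 mm

45.2 mm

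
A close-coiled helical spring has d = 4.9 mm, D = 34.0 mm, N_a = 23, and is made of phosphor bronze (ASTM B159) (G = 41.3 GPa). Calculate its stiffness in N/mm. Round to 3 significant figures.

3.29 N/mm

k = Gd⁴/(8D³N_a) = (41.3×10³ × 4.9⁴) / (8 × 34.0³ × 23)
  = 2.38086e+07 / 7.23194e+06 = 3.2922 N/mm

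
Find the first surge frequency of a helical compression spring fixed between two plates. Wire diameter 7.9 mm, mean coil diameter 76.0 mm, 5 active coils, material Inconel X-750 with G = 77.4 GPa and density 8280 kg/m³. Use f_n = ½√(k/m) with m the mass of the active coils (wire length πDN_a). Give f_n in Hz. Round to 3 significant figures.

k = Gd⁴/(8D³N_a) = (77.4×10³)(7.9⁴)/(8·76.0³·5) = 17.169 N/mm = 17169 N/m
Wire length L = πDN_a = π·76.0·5 = 1193.8 mm
m = ρ·(πd²/4)·L = 8280 × 49.017×10⁻⁶ m² × 1.1938 m = 0.48452 kg
f_n = ½√(k/m) = 0.5·√(17169/0.48452) = 0.5·√(35436) = 94.122 Hz

94.1 Hz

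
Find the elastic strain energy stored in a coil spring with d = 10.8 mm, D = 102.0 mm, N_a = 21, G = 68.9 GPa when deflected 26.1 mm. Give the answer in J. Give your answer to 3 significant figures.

1.79 J

k = Gd⁴/(8D³N_a) = (68.9×10³)(10.8⁴)/(8·102.0³·21) = 5.2578 N/mm
U = ½kδ² = 0.5 × 5.2578 × 26.1² = 1790.8 N·mm = 1.7908 J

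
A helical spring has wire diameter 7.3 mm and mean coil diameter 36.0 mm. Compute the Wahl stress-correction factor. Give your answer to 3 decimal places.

1.315

C = D/d = 36.0/7.3 = 4.9315
K_W = (4C−1)/(4C−4) + 0.615/C = 18.726/15.726 + 0.1247 = 1.3155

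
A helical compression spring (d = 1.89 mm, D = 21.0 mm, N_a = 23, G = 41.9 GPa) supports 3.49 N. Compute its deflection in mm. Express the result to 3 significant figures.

k = Gd⁴/(8D³N_a) = (41.9×10³)(1.89⁴)/(8·21.0³·23) = 0.31375 N/mm
δ = F/k = 3.49 / 0.31375 = 11.123 mm

11.1 mm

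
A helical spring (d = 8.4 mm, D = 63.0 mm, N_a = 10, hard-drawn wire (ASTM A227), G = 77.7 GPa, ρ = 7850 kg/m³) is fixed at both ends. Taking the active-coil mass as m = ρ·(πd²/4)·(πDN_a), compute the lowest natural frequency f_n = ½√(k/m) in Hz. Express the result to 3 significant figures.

74.9 Hz

k = Gd⁴/(8D³N_a) = (77.7×10³)(8.4⁴)/(8·63.0³·10) = 19.339 N/mm = 19339 N/m
Wire length L = πDN_a = π·63.0·10 = 1979.2 mm
m = ρ·(πd²/4)·L = 7850 × 55.418×10⁻⁶ m² × 1.9792 m = 0.86101 kg
f_n = ½√(k/m) = 0.5·√(19339/0.86101) = 0.5·√(22460) = 74.934 Hz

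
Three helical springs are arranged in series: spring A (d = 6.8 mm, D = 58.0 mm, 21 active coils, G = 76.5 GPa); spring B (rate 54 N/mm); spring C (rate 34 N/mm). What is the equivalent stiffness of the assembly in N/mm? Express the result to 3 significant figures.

4.03 N/mm

k_A = Gd⁴/(8D³N_a) = (76.5×10³)(6.8⁴)/(8·58.0³·21) = 4.99 N/mm
Series: 1/k_eq = 1/4.99 + 1/54 + 1/34 = 0.24833; k_eq = 4.0269 N/mm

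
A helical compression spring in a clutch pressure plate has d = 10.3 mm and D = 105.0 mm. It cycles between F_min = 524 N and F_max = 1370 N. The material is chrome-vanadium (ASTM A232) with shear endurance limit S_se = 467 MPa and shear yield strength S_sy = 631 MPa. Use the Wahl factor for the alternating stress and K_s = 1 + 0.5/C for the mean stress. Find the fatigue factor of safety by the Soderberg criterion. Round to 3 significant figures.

C = D/d = 105.0/10.3 = 10.1942; K_W = (4C−1)/(4C−4)+0.615/C = 1.1419; K_s = 1+0.5/C = 1.0490
F_a = (F_max−F_min)/2 = 423 N; F_m = (F_max+F_min)/2 = 947 N
τ_a = K_W·8F_aD/(πd³) = 1.1419 × 103.5 = 118.19 MPa
τ_m = K_s·8F_mD/(πd³) = 1.0490 × 231.72 = 243.09 MPa
Soderberg: 1/n_f = τ_a/S_se + τ_m/S_sy = 118.19/467 + 243.09/631 = 0.25309 + 0.38524 = 0.63833
n_f = 1/0.63833 = 1.567

1.57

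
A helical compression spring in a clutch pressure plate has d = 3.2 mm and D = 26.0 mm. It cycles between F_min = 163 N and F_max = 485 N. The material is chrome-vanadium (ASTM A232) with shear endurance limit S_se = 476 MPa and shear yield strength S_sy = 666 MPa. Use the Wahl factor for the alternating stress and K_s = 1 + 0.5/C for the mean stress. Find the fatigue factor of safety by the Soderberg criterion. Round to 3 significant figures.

0.540

C = D/d = 26.0/3.2 = 8.1250; K_W = (4C−1)/(4C−4)+0.615/C = 1.1810; K_s = 1+0.5/C = 1.0615
F_a = (F_max−F_min)/2 = 161 N; F_m = (F_max+F_min)/2 = 324 N
τ_a = K_W·8F_aD/(πd³) = 1.1810 × 325.3 = 384.17 MPa
τ_m = K_s·8F_mD/(πd³) = 1.0615 × 654.65 = 694.94 MPa
Soderberg: 1/n_f = τ_a/S_se + τ_m/S_sy = 384.17/476 + 694.94/666 = 0.80708 + 1.04345 = 1.8505
n_f = 1/1.8505 = 0.5404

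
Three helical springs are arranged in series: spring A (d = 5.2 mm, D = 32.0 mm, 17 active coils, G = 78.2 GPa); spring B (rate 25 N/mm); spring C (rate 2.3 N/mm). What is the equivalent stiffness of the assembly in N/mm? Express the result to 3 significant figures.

k_A = Gd⁴/(8D³N_a) = (78.2×10³)(5.2⁴)/(8·32.0³·17) = 12.83 N/mm
Series: 1/k_eq = 1/12.83 + 1/25 + 1/2.3 = 0.55272; k_eq = 1.8092 N/mm

1.81 N/mm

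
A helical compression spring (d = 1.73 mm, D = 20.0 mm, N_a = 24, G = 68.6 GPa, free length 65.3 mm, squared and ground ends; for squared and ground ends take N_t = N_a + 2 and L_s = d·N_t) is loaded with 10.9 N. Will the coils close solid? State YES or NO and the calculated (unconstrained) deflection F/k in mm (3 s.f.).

k = Gd⁴/(8D³N_a) = (68.6×10³)(1.73⁴)/(8·20.0³·24) = 0.40005 N/mm
N_t = 26; L_s = 1.73·26 = 44.98 mm; δ_solid = L₀ − L_s = 65.3 − 44.98 = 20.32 mm
δ = F/k = 10.9/0.40005 = 27.246 mm
δ ≥ δ_solid → spring goes solid

YES, δ = 27.2 mm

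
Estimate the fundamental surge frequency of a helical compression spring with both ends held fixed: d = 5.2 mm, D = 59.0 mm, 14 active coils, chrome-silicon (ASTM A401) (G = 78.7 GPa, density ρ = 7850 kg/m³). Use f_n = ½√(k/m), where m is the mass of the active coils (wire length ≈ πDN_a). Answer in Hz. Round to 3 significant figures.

38.0 Hz

k = Gd⁴/(8D³N_a) = (78.7×10³)(5.2⁴)/(8·59.0³·14) = 2.5016 N/mm = 2501.6 N/m
Wire length L = πDN_a = π·59.0·14 = 2595 mm
m = ρ·(πd²/4)·L = 7850 × 21.237×10⁻⁶ m² × 2.595 m = 0.43261 kg
f_n = ½√(k/m) = 0.5·√(2501.6/0.43261) = 0.5·√(5782.5) = 38.021 Hz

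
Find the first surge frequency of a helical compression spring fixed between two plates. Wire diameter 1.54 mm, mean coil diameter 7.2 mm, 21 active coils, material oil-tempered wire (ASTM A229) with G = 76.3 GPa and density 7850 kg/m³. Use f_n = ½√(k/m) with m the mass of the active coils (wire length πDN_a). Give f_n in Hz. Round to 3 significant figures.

496 Hz

k = Gd⁴/(8D³N_a) = (76.3×10³)(1.54⁴)/(8·7.2³·21) = 6.8439 N/mm = 6843.9 N/m
Wire length L = πDN_a = π·7.2·21 = 475.01 mm
m = ρ·(πd²/4)·L = 7850 × 1.8627×10⁻⁶ m² × 0.47501 m = 0.0069455 kg
f_n = ½√(k/m) = 0.5·√(6843.9/0.0069455) = 0.5·√(9.8537e+05) = 496.33 Hz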